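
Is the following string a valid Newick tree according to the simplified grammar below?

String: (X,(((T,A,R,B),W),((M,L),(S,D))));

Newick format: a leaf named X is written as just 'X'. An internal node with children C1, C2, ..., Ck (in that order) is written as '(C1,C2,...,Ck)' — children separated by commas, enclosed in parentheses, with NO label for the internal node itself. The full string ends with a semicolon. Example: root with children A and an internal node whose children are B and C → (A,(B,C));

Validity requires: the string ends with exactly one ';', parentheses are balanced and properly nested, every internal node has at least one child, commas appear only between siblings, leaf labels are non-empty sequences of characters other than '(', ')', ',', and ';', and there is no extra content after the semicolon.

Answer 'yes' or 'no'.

Input: (X,(((T,A,R,B),W),((M,L),(S,D))));
Paren balance: 7 '(' vs 7 ')' OK
Ends with single ';': True
Full parse: OK
Valid: True

Answer: yes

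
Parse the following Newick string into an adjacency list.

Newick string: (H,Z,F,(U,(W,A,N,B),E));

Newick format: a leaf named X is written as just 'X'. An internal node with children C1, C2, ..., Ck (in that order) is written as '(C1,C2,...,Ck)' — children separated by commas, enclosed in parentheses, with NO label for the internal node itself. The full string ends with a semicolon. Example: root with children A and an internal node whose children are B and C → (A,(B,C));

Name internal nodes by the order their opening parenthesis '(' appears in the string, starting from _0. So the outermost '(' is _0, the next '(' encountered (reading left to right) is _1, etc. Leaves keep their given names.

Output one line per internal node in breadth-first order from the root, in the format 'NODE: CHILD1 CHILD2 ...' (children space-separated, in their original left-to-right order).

Answer: _0: H Z F _1
_1: U _2 E
_2: W A N B

Derivation:
Input: (H,Z,F,(U,(W,A,N,B),E));
Scanning left-to-right, naming '(' by encounter order:
  pos 0: '(' -> open internal node _0 (depth 1)
  pos 7: '(' -> open internal node _1 (depth 2)
  pos 10: '(' -> open internal node _2 (depth 3)
  pos 18: ')' -> close internal node _2 (now at depth 2)
  pos 21: ')' -> close internal node _1 (now at depth 1)
  pos 22: ')' -> close internal node _0 (now at depth 0)
Total internal nodes: 3
BFS adjacency from root:
  _0: H Z F _1
  _1: U _2 E
  _2: W A N B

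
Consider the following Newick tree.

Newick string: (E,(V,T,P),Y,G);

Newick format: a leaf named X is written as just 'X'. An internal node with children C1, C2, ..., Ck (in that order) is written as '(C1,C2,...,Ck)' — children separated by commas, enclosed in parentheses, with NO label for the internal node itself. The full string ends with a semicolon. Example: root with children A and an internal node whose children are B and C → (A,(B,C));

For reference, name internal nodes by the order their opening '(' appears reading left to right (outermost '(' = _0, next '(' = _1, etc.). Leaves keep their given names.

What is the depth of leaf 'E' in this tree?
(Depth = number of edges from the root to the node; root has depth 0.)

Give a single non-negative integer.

Newick: (E,(V,T,P),Y,G);
Naming internals by '(' encounter order: outermost '(' = _0, next = _1, ...
Query node: E
Path from root: _0 -> E
Depth of E: 1 (number of edges from root)

Answer: 1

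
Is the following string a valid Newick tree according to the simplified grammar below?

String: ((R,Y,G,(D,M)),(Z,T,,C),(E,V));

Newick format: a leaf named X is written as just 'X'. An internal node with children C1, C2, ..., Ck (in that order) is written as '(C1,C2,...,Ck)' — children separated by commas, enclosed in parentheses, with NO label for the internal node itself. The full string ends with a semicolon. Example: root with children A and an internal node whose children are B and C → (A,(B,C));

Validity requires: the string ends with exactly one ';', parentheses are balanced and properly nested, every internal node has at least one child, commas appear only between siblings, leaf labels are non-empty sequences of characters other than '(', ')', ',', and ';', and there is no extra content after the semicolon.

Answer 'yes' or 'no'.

Input: ((R,Y,G,(D,M)),(Z,T,,C),(E,V));
Paren balance: 5 '(' vs 5 ')' OK
Ends with single ';': True
Full parse: FAILS (empty leaf label at pos 20)
Valid: False

Answer: no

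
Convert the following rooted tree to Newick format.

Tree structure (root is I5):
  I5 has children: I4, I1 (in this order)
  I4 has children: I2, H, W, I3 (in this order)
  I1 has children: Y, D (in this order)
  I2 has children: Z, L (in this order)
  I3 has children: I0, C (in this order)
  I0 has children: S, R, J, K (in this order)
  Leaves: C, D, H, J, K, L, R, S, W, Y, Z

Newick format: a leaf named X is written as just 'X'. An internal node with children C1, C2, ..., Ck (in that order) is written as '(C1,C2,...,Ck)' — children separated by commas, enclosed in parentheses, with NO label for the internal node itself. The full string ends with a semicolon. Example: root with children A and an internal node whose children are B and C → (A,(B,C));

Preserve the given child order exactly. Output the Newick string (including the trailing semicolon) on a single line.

Answer: (((Z,L),H,W,((S,R,J,K),C)),(Y,D));

Derivation:
internal I5 with children ['I4', 'I1']
  internal I4 with children ['I2', 'H', 'W', 'I3']
    internal I2 with children ['Z', 'L']
      leaf 'Z' → 'Z'
      leaf 'L' → 'L'
    → '(Z,L)'
    leaf 'H' → 'H'
    leaf 'W' → 'W'
    internal I3 with children ['I0', 'C']
      internal I0 with children ['S', 'R', 'J', 'K']
        leaf 'S' → 'S'
        leaf 'R' → 'R'
        leaf 'J' → 'J'
        leaf 'K' → 'K'
      → '(S,R,J,K)'
      leaf 'C' → 'C'
    → '((S,R,J,K),C)'
  → '((Z,L),H,W,((S,R,J,K),C))'
  internal I1 with children ['Y', 'D']
    leaf 'Y' → 'Y'
    leaf 'D' → 'D'
  → '(Y,D)'
→ '(((Z,L),H,W,((S,R,J,K),C)),(Y,D))'
Final: (((Z,L),H,W,((S,R,J,K),C)),(Y,D));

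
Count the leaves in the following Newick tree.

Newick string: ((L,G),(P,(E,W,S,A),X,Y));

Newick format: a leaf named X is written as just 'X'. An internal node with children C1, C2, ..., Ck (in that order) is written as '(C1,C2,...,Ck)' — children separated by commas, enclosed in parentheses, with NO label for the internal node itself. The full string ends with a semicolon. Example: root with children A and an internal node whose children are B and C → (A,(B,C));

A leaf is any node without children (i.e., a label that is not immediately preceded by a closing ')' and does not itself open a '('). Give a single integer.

Newick: ((L,G),(P,(E,W,S,A),X,Y));
Scan left-to-right; a leaf is any maximal label run not followed by '(':
  pos 2: leaf 'L' → count = 1
  pos 4: leaf 'G' → count = 2
  pos 8: leaf 'P' → count = 3
  pos 11: leaf 'E' → count = 4
  pos 13: leaf 'W' → count = 5
  pos 15: leaf 'S' → count = 6
  pos 17: leaf 'A' → count = 7
  pos 20: leaf 'X' → count = 8
  pos 22: leaf 'Y' → count = 9
Total leaves: 9

Answer: 9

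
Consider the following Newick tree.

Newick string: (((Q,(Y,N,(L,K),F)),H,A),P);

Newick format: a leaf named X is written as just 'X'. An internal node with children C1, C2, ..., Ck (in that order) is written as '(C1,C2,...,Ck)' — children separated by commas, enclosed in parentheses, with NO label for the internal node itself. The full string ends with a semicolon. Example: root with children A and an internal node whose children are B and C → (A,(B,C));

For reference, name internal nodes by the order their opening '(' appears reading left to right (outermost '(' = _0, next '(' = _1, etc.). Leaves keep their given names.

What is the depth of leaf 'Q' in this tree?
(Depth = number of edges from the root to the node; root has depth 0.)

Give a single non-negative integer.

Newick: (((Q,(Y,N,(L,K),F)),H,A),P);
Naming internals by '(' encounter order: outermost '(' = _0, next = _1, ...
Query node: Q
Path from root: _0 -> _1 -> _2 -> Q
Depth of Q: 3 (number of edges from root)

Answer: 3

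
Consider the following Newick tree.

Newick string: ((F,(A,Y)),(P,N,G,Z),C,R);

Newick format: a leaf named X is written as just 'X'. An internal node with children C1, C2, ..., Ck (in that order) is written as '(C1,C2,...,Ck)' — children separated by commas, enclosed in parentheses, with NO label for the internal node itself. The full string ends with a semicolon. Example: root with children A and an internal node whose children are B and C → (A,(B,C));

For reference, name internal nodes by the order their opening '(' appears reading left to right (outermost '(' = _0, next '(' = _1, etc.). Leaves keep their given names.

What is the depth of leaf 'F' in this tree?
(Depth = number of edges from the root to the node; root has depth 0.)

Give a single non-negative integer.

Newick: ((F,(A,Y)),(P,N,G,Z),C,R);
Naming internals by '(' encounter order: outermost '(' = _0, next = _1, ...
Query node: F
Path from root: _0 -> _1 -> F
Depth of F: 2 (number of edges from root)

Answer: 2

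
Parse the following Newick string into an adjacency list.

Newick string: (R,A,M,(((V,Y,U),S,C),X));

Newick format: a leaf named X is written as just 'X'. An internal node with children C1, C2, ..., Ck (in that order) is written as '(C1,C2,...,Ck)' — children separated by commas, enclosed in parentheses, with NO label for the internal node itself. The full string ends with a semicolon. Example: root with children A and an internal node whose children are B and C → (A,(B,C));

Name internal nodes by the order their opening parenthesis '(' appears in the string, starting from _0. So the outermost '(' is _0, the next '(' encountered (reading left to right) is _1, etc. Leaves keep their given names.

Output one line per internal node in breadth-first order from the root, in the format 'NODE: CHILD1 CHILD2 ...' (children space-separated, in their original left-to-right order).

Answer: _0: R A M _1
_1: _2 X
_2: _3 S C
_3: V Y U

Derivation:
Input: (R,A,M,(((V,Y,U),S,C),X));
Scanning left-to-right, naming '(' by encounter order:
  pos 0: '(' -> open internal node _0 (depth 1)
  pos 7: '(' -> open internal node _1 (depth 2)
  pos 8: '(' -> open internal node _2 (depth 3)
  pos 9: '(' -> open internal node _3 (depth 4)
  pos 15: ')' -> close internal node _3 (now at depth 3)
  pos 20: ')' -> close internal node _2 (now at depth 2)
  pos 23: ')' -> close internal node _1 (now at depth 1)
  pos 24: ')' -> close internal node _0 (now at depth 0)
Total internal nodes: 4
BFS adjacency from root:
  _0: R A M _1
  _1: _2 X
  _2: _3 S C
  _3: V Y U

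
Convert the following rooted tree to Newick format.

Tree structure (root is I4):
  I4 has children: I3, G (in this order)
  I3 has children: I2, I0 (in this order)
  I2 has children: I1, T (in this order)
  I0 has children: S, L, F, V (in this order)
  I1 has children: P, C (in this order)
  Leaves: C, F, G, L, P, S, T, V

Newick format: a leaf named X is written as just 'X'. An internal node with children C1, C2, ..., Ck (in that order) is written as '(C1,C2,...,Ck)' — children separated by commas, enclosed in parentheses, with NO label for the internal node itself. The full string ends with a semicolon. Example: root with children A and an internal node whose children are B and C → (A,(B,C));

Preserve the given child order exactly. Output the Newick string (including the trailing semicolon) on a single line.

Answer: ((((P,C),T),(S,L,F,V)),G);

Derivation:
internal I4 with children ['I3', 'G']
  internal I3 with children ['I2', 'I0']
    internal I2 with children ['I1', 'T']
      internal I1 with children ['P', 'C']
        leaf 'P' → 'P'
        leaf 'C' → 'C'
      → '(P,C)'
      leaf 'T' → 'T'
    → '((P,C),T)'
    internal I0 with children ['S', 'L', 'F', 'V']
      leaf 'S' → 'S'
      leaf 'L' → 'L'
      leaf 'F' → 'F'
      leaf 'V' → 'V'
    → '(S,L,F,V)'
  → '(((P,C),T),(S,L,F,V))'
  leaf 'G' → 'G'
→ '((((P,C),T),(S,L,F,V)),G)'
Final: ((((P,C),T),(S,L,F,V)),G);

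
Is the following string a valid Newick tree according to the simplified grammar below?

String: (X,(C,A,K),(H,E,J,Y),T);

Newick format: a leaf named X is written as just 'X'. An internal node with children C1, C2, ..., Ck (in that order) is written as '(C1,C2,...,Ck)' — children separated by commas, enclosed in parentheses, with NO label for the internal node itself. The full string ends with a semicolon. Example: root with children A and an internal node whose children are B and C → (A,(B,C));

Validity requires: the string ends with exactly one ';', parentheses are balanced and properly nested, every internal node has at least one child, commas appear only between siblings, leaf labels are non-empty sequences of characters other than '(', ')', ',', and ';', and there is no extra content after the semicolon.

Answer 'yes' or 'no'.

Answer: yes

Derivation:
Input: (X,(C,A,K),(H,E,J,Y),T);
Paren balance: 3 '(' vs 3 ')' OK
Ends with single ';': True
Full parse: OK
Valid: True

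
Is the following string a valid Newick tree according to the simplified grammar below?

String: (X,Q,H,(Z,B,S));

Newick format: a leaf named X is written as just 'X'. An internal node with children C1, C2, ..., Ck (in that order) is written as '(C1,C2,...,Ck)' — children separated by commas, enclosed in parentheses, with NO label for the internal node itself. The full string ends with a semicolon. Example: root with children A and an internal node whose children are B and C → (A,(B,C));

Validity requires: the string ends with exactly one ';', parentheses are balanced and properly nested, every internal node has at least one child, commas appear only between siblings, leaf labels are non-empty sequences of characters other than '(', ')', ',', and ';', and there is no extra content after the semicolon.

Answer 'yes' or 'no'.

Answer: yes

Derivation:
Input: (X,Q,H,(Z,B,S));
Paren balance: 2 '(' vs 2 ')' OK
Ends with single ';': True
Full parse: OK
Valid: True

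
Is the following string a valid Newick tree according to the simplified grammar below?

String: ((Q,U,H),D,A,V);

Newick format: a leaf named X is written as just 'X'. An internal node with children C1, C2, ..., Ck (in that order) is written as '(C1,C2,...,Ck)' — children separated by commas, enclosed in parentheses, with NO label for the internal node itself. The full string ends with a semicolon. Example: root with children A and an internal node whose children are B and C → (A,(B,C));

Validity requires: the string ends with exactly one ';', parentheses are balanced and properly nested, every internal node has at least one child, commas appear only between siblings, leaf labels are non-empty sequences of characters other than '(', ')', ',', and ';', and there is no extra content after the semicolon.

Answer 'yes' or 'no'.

Answer: yes

Derivation:
Input: ((Q,U,H),D,A,V);
Paren balance: 2 '(' vs 2 ')' OK
Ends with single ';': True
Full parse: OK
Valid: True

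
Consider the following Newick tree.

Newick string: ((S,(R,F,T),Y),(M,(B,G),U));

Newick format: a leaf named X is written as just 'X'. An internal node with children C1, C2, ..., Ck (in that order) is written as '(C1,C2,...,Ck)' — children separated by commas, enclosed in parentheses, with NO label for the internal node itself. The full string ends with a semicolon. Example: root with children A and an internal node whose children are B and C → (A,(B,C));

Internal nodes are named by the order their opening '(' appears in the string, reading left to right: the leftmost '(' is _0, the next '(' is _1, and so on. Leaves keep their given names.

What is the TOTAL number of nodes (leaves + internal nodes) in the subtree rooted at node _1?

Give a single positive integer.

Newick: ((S,(R,F,T),Y),(M,(B,G),U));
Locate _1: it is the '(' at position 1 (the 2nd '(' reading left to right).
Query: subtree rooted at _1
_1: subtree_size = 1 + 6
  S: subtree_size = 1 + 0
  _2: subtree_size = 1 + 3
    R: subtree_size = 1 + 0
    F: subtree_size = 1 + 0
    T: subtree_size = 1 + 0
  Y: subtree_size = 1 + 0
Total subtree size of _1: 7

Answer: 7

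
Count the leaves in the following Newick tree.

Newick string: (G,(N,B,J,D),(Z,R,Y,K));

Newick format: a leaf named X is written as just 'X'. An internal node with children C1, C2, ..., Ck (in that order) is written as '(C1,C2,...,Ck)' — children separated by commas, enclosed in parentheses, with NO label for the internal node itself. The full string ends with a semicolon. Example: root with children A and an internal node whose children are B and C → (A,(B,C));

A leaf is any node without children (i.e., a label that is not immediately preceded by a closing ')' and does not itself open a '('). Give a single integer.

Answer: 9

Derivation:
Newick: (G,(N,B,J,D),(Z,R,Y,K));
Scan left-to-right; a leaf is any maximal label run not followed by '(':
  pos 1: leaf 'G' → count = 1
  pos 4: leaf 'N' → count = 2
  pos 6: leaf 'B' → count = 3
  pos 8: leaf 'J' → count = 4
  pos 10: leaf 'D' → count = 5
  pos 14: leaf 'Z' → count = 6
  pos 16: leaf 'R' → count = 7
  pos 18: leaf 'Y' → count = 8
  pos 20: leaf 'K' → count = 9
Total leaves: 9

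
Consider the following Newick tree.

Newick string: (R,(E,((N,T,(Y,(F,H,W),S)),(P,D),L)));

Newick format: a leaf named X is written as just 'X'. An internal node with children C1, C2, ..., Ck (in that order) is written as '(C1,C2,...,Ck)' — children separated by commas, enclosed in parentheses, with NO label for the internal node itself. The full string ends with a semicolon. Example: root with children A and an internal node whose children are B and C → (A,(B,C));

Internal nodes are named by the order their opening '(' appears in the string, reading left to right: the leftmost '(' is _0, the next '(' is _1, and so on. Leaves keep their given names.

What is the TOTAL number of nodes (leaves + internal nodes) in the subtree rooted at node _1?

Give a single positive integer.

Answer: 17

Derivation:
Newick: (R,(E,((N,T,(Y,(F,H,W),S)),(P,D),L)));
Locate _1: it is the '(' at position 3 (the 2nd '(' reading left to right).
Query: subtree rooted at _1
_1: subtree_size = 1 + 16
  E: subtree_size = 1 + 0
  _2: subtree_size = 1 + 14
    _3: subtree_size = 1 + 9
      N: subtree_size = 1 + 0
      T: subtree_size = 1 + 0
      _4: subtree_size = 1 + 6
        Y: subtree_size = 1 + 0
        _5: subtree_size = 1 + 3
          F: subtree_size = 1 + 0
          H: subtree_size = 1 + 0
          W: subtree_size = 1 + 0
        S: subtree_size = 1 + 0
    _6: subtree_size = 1 + 2
      P: subtree_size = 1 + 0
      D: subtree_size = 1 + 0
    L: subtree_size = 1 + 0
Total subtree size of _1: 17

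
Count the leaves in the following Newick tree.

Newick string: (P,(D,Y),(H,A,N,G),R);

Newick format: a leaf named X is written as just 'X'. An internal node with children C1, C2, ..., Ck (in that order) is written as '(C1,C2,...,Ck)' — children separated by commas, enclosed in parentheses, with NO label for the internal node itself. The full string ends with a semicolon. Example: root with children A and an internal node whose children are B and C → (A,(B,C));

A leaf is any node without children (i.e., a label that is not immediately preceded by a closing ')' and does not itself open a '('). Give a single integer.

Newick: (P,(D,Y),(H,A,N,G),R);
Scan left-to-right; a leaf is any maximal label run not followed by '(':
  pos 1: leaf 'P' → count = 1
  pos 4: leaf 'D' → count = 2
  pos 6: leaf 'Y' → count = 3
  pos 10: leaf 'H' → count = 4
  pos 12: leaf 'A' → count = 5
  pos 14: leaf 'N' → count = 6
  pos 16: leaf 'G' → count = 7
  pos 19: leaf 'R' → count = 8
Total leaves: 8

Answer: 8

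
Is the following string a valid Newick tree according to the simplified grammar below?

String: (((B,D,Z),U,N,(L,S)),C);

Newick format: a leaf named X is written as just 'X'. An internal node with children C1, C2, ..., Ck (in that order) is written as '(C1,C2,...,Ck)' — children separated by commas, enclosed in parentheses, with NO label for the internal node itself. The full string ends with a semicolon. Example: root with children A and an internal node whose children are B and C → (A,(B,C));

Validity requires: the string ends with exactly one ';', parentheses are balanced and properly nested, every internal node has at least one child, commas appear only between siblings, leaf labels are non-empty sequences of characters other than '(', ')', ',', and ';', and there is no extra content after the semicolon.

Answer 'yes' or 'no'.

Input: (((B,D,Z),U,N,(L,S)),C);
Paren balance: 4 '(' vs 4 ')' OK
Ends with single ';': True
Full parse: OK
Valid: True

Answer: yes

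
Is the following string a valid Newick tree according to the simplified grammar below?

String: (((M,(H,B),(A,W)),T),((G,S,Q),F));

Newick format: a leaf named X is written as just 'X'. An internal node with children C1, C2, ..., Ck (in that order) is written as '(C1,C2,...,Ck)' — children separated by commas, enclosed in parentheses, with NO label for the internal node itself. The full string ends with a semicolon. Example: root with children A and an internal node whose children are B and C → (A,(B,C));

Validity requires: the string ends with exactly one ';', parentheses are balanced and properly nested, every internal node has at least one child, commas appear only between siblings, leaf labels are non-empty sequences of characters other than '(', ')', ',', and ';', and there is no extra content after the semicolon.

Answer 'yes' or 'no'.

Answer: yes

Derivation:
Input: (((M,(H,B),(A,W)),T),((G,S,Q),F));
Paren balance: 7 '(' vs 7 ')' OK
Ends with single ';': True
Full parse: OK
Valid: True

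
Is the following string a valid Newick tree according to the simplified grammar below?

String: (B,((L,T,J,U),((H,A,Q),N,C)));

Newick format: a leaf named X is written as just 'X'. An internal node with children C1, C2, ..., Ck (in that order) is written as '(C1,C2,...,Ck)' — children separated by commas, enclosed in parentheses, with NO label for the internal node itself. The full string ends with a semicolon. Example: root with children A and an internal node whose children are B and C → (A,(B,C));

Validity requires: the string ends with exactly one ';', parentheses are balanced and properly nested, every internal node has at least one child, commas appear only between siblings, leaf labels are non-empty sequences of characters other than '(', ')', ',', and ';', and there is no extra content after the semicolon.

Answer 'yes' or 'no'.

Answer: yes

Derivation:
Input: (B,((L,T,J,U),((H,A,Q),N,C)));
Paren balance: 5 '(' vs 5 ')' OK
Ends with single ';': True
Full parse: OK
Valid: True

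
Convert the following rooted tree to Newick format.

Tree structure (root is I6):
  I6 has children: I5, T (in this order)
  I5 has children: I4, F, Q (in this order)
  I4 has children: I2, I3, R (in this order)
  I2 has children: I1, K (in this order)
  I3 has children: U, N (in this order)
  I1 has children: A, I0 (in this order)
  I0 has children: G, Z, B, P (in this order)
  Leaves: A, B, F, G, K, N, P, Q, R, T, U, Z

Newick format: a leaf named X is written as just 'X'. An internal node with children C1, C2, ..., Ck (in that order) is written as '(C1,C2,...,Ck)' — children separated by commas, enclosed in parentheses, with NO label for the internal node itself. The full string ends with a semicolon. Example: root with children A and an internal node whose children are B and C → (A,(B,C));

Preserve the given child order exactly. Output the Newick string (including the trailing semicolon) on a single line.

internal I6 with children ['I5', 'T']
  internal I5 with children ['I4', 'F', 'Q']
    internal I4 with children ['I2', 'I3', 'R']
      internal I2 with children ['I1', 'K']
        internal I1 with children ['A', 'I0']
          leaf 'A' → 'A'
          internal I0 with children ['G', 'Z', 'B', 'P']
            leaf 'G' → 'G'
            leaf 'Z' → 'Z'
            leaf 'B' → 'B'
            leaf 'P' → 'P'
          → '(G,Z,B,P)'
        → '(A,(G,Z,B,P))'
        leaf 'K' → 'K'
      → '((A,(G,Z,B,P)),K)'
      internal I3 with children ['U', 'N']
        leaf 'U' → 'U'
        leaf 'N' → 'N'
      → '(U,N)'
      leaf 'R' → 'R'
    → '(((A,(G,Z,B,P)),K),(U,N),R)'
    leaf 'F' → 'F'
    leaf 'Q' → 'Q'
  → '((((A,(G,Z,B,P)),K),(U,N),R),F,Q)'
  leaf 'T' → 'T'
→ '(((((A,(G,Z,B,P)),K),(U,N),R),F,Q),T)'
Final: (((((A,(G,Z,B,P)),K),(U,N),R),F,Q),T);

Answer: (((((A,(G,Z,B,P)),K),(U,N),R),F,Q),T);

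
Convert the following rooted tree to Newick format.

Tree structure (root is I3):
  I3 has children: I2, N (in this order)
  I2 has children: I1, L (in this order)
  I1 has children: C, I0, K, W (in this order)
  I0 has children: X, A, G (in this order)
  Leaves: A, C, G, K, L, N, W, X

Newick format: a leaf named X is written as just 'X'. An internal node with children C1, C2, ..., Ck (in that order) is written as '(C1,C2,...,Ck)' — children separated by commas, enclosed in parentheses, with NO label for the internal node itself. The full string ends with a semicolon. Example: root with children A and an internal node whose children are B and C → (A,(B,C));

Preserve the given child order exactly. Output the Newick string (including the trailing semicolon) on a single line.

internal I3 with children ['I2', 'N']
  internal I2 with children ['I1', 'L']
    internal I1 with children ['C', 'I0', 'K', 'W']
      leaf 'C' → 'C'
      internal I0 with children ['X', 'A', 'G']
        leaf 'X' → 'X'
        leaf 'A' → 'A'
        leaf 'G' → 'G'
      → '(X,A,G)'
      leaf 'K' → 'K'
      leaf 'W' → 'W'
    → '(C,(X,A,G),K,W)'
    leaf 'L' → 'L'
  → '((C,(X,A,G),K,W),L)'
  leaf 'N' → 'N'
→ '(((C,(X,A,G),K,W),L),N)'
Final: (((C,(X,A,G),K,W),L),N);

Answer: (((C,(X,A,G),K,W),L),N);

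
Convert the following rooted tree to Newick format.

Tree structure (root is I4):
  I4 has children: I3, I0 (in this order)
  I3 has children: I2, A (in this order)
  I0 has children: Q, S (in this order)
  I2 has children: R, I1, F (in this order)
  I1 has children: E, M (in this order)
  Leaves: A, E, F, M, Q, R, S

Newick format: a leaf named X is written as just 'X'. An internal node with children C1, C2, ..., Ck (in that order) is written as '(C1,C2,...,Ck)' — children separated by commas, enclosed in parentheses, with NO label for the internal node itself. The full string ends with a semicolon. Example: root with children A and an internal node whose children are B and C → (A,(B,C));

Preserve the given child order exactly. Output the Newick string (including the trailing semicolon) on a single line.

internal I4 with children ['I3', 'I0']
  internal I3 with children ['I2', 'A']
    internal I2 with children ['R', 'I1', 'F']
      leaf 'R' → 'R'
      internal I1 with children ['E', 'M']
        leaf 'E' → 'E'
        leaf 'M' → 'M'
      → '(E,M)'
      leaf 'F' → 'F'
    → '(R,(E,M),F)'
    leaf 'A' → 'A'
  → '((R,(E,M),F),A)'
  internal I0 with children ['Q', 'S']
    leaf 'Q' → 'Q'
    leaf 'S' → 'S'
  → '(Q,S)'
→ '(((R,(E,M),F),A),(Q,S))'
Final: (((R,(E,M),F),A),(Q,S));

Answer: (((R,(E,M),F),A),(Q,S));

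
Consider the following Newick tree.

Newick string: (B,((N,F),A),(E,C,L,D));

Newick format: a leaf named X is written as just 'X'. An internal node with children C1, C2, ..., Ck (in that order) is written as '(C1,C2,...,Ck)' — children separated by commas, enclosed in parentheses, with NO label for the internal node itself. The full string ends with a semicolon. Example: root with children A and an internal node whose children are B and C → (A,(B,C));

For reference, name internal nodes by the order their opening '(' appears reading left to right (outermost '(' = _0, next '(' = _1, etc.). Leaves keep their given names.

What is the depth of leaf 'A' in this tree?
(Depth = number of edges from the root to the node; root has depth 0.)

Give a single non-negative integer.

Answer: 2

Derivation:
Newick: (B,((N,F),A),(E,C,L,D));
Naming internals by '(' encounter order: outermost '(' = _0, next = _1, ...
Query node: A
Path from root: _0 -> _1 -> A
Depth of A: 2 (number of edges from root)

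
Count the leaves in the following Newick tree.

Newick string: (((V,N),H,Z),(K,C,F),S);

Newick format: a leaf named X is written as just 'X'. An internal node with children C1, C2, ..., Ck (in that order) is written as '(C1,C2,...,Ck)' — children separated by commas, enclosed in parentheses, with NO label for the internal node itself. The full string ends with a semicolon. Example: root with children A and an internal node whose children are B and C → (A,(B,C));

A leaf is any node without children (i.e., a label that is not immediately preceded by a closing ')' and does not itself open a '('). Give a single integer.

Newick: (((V,N),H,Z),(K,C,F),S);
Scan left-to-right; a leaf is any maximal label run not followed by '(':
  pos 3: leaf 'V' → count = 1
  pos 5: leaf 'N' → count = 2
  pos 8: leaf 'H' → count = 3
  pos 10: leaf 'Z' → count = 4
  pos 14: leaf 'K' → count = 5
  pos 16: leaf 'C' → count = 6
  pos 18: leaf 'F' → count = 7
  pos 21: leaf 'S' → count = 8
Total leaves: 8

Answer: 8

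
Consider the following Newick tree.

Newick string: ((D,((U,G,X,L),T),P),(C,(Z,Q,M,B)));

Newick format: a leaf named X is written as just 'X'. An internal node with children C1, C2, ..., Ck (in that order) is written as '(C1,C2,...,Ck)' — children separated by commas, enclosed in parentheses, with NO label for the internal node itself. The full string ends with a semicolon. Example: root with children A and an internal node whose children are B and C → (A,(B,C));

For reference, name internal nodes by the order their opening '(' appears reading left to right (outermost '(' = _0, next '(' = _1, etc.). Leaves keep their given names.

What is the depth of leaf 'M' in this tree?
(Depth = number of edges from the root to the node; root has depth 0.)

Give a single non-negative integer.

Answer: 3

Derivation:
Newick: ((D,((U,G,X,L),T),P),(C,(Z,Q,M,B)));
Naming internals by '(' encounter order: outermost '(' = _0, next = _1, ...
Query node: M
Path from root: _0 -> _4 -> _5 -> M
Depth of M: 3 (number of edges from root)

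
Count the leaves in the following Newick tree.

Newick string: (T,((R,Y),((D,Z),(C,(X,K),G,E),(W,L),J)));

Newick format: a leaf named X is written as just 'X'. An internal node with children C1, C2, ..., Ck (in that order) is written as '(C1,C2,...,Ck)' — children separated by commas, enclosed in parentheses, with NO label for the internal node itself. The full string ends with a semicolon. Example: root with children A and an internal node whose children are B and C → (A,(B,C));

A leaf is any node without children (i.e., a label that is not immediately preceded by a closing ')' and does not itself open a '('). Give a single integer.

Answer: 13

Derivation:
Newick: (T,((R,Y),((D,Z),(C,(X,K),G,E),(W,L),J)));
Scan left-to-right; a leaf is any maximal label run not followed by '(':
  pos 1: leaf 'T' → count = 1
  pos 5: leaf 'R' → count = 2
  pos 7: leaf 'Y' → count = 3
  pos 12: leaf 'D' → count = 4
  pos 14: leaf 'Z' → count = 5
  pos 18: leaf 'C' → count = 6
  pos 21: leaf 'X' → count = 7
  pos 23: leaf 'K' → count = 8
  pos 26: leaf 'G' → count = 9
  pos 28: leaf 'E' → count = 10
  pos 32: leaf 'W' → count = 11
  pos 34: leaf 'L' → count = 12
  pos 37: leaf 'J' → count = 13
Total leaves: 13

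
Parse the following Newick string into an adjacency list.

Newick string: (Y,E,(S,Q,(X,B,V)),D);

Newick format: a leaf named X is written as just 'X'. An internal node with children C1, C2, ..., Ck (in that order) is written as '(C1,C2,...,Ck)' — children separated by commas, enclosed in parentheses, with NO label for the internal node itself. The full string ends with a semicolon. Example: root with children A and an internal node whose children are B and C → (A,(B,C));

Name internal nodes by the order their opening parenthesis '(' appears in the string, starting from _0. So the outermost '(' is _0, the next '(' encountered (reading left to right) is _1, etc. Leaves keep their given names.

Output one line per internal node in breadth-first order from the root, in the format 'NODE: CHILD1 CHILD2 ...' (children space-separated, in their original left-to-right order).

Input: (Y,E,(S,Q,(X,B,V)),D);
Scanning left-to-right, naming '(' by encounter order:
  pos 0: '(' -> open internal node _0 (depth 1)
  pos 5: '(' -> open internal node _1 (depth 2)
  pos 10: '(' -> open internal node _2 (depth 3)
  pos 16: ')' -> close internal node _2 (now at depth 2)
  pos 17: ')' -> close internal node _1 (now at depth 1)
  pos 20: ')' -> close internal node _0 (now at depth 0)
Total internal nodes: 3
BFS adjacency from root:
  _0: Y E _1 D
  _1: S Q _2
  _2: X B V

Answer: _0: Y E _1 D
_1: S Q _2
_2: X B V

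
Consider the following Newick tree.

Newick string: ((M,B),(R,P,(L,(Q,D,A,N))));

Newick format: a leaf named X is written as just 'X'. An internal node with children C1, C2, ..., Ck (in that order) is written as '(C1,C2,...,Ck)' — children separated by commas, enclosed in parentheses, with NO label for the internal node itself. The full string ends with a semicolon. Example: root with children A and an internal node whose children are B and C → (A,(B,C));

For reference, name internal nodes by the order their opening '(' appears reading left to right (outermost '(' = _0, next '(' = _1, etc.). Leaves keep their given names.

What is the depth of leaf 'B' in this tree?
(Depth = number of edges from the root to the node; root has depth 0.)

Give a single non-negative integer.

Newick: ((M,B),(R,P,(L,(Q,D,A,N))));
Naming internals by '(' encounter order: outermost '(' = _0, next = _1, ...
Query node: B
Path from root: _0 -> _1 -> B
Depth of B: 2 (number of edges from root)

Answer: 2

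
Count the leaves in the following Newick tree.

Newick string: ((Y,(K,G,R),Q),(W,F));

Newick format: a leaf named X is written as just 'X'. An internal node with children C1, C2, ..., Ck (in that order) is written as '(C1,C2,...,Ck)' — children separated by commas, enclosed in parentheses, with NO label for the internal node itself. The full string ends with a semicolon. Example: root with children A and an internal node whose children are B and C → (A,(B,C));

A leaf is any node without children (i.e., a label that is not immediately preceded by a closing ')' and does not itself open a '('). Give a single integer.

Answer: 7

Derivation:
Newick: ((Y,(K,G,R),Q),(W,F));
Scan left-to-right; a leaf is any maximal label run not followed by '(':
  pos 2: leaf 'Y' → count = 1
  pos 5: leaf 'K' → count = 2
  pos 7: leaf 'G' → count = 3
  pos 9: leaf 'R' → count = 4
  pos 12: leaf 'Q' → count = 5
  pos 16: leaf 'W' → count = 6
  pos 18: leaf 'F' → count = 7
Total leaves: 7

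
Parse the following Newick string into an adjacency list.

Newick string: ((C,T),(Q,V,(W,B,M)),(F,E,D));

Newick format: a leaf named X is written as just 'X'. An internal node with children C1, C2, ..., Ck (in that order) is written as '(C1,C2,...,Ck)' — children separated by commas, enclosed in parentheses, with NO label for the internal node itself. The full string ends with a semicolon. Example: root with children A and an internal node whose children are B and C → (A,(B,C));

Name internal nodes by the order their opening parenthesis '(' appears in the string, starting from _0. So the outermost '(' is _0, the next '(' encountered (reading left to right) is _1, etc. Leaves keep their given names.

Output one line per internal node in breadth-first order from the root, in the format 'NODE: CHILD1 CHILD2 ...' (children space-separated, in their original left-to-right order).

Answer: _0: _1 _2 _4
_1: C T
_2: Q V _3
_4: F E D
_3: W B M

Derivation:
Input: ((C,T),(Q,V,(W,B,M)),(F,E,D));
Scanning left-to-right, naming '(' by encounter order:
  pos 0: '(' -> open internal node _0 (depth 1)
  pos 1: '(' -> open internal node _1 (depth 2)
  pos 5: ')' -> close internal node _1 (now at depth 1)
  pos 7: '(' -> open internal node _2 (depth 2)
  pos 12: '(' -> open internal node _3 (depth 3)
  pos 18: ')' -> close internal node _3 (now at depth 2)
  pos 19: ')' -> close internal node _2 (now at depth 1)
  pos 21: '(' -> open internal node _4 (depth 2)
  pos 27: ')' -> close internal node _4 (now at depth 1)
  pos 28: ')' -> close internal node _0 (now at depth 0)
Total internal nodes: 5
BFS adjacency from root:
  _0: _1 _2 _4
  _1: C T
  _2: Q V _3
  _4: F E D
  _3: W B M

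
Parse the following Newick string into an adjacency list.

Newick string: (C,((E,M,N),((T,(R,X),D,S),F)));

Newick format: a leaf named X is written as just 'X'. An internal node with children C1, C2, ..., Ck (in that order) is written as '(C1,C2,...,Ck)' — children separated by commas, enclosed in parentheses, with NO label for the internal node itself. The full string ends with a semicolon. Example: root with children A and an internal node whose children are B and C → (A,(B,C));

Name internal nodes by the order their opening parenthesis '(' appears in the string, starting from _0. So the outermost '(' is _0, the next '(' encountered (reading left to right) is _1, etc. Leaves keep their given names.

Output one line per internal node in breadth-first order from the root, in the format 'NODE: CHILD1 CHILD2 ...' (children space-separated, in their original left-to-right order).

Answer: _0: C _1
_1: _2 _3
_2: E M N
_3: _4 F
_4: T _5 D S
_5: R X

Derivation:
Input: (C,((E,M,N),((T,(R,X),D,S),F)));
Scanning left-to-right, naming '(' by encounter order:
  pos 0: '(' -> open internal node _0 (depth 1)
  pos 3: '(' -> open internal node _1 (depth 2)
  pos 4: '(' -> open internal node _2 (depth 3)
  pos 10: ')' -> close internal node _2 (now at depth 2)
  pos 12: '(' -> open internal node _3 (depth 3)
  pos 13: '(' -> open internal node _4 (depth 4)
  pos 16: '(' -> open internal node _5 (depth 5)
  pos 20: ')' -> close internal node _5 (now at depth 4)
  pos 25: ')' -> close internal node _4 (now at depth 3)
  pos 28: ')' -> close internal node _3 (now at depth 2)
  pos 29: ')' -> close internal node _1 (now at depth 1)
  pos 30: ')' -> close internal node _0 (now at depth 0)
Total internal nodes: 6
BFS adjacency from root:
  _0: C _1
  _1: _2 _3
  _2: E M N
  _3: _4 F
  _4: T _5 D S
  _5: R X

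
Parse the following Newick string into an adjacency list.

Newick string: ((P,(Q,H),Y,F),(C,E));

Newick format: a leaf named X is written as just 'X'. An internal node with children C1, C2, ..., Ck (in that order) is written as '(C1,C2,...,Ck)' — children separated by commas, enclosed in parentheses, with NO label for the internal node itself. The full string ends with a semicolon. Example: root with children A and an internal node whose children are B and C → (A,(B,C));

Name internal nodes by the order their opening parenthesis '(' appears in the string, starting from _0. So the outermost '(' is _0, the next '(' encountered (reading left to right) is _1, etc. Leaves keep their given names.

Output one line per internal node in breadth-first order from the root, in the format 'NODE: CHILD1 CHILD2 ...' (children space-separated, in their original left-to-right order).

Input: ((P,(Q,H),Y,F),(C,E));
Scanning left-to-right, naming '(' by encounter order:
  pos 0: '(' -> open internal node _0 (depth 1)
  pos 1: '(' -> open internal node _1 (depth 2)
  pos 4: '(' -> open internal node _2 (depth 3)
  pos 8: ')' -> close internal node _2 (now at depth 2)
  pos 13: ')' -> close internal node _1 (now at depth 1)
  pos 15: '(' -> open internal node _3 (depth 2)
  pos 19: ')' -> close internal node _3 (now at depth 1)
  pos 20: ')' -> close internal node _0 (now at depth 0)
Total internal nodes: 4
BFS adjacency from root:
  _0: _1 _3
  _1: P _2 Y F
  _3: C E
  _2: Q H

Answer: _0: _1 _3
_1: P _2 Y F
_3: C E
_2: Q H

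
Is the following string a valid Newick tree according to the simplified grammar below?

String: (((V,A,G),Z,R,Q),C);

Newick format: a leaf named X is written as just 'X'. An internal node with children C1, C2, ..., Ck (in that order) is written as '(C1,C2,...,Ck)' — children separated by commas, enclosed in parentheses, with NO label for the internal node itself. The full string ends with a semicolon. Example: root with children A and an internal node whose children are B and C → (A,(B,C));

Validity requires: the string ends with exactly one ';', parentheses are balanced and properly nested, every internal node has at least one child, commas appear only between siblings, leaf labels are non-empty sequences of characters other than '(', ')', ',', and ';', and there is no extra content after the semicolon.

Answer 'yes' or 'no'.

Input: (((V,A,G),Z,R,Q),C);
Paren balance: 3 '(' vs 3 ')' OK
Ends with single ';': True
Full parse: OK
Valid: True

Answer: yes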